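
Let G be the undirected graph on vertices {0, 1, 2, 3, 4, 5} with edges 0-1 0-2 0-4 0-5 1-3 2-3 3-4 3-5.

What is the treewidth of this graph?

2

A width-2 tree decomposition is:
Bags: B1 = {0, 1, 3}  B2 = {0, 3, 5}  B3 = {0, 3, 4}  B4 = {0, 2, 3}
Tree: B1–B2, B2–B3, B3–B4
Each bag holds 3 vertices, so the decomposition has width 2, which upper-bounds the treewidth. Since 1–0–5–3–1 is a cycle in G, G is not acyclic. Forests are exactly the graphs of treewidth ≤ 1, so tw(G) ≥ 2. Combining the bounds, tw(G) = 2.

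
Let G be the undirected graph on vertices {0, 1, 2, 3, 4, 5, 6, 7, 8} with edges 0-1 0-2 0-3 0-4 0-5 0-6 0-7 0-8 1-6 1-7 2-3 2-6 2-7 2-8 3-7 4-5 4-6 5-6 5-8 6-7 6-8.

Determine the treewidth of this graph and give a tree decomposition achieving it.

Treewidth 3.
One optimal decomposition is:
Bags: B1 = {0, 5, 6, 8}  B2 = {0, 2, 6, 8}  B3 = {0, 2, 6, 7}  B4 = {0, 1, 6, 7}  B5 = {0, 4, 5, 6}  B6 = {0, 2, 3, 7}
Tree: B1–B2, B2–B3, B3–B4, B1–B5, B3–B6

The largest bag has 4 vertices, giving width 3; this decomposition certifies tw(G) ≤ 3. For the lower bound, the 4 vertices {0, 2, 3, 7} are pairwise adjacent, and any tree decomposition puts a clique entirely inside one bag — forcing width ≥ 3. Hence tw(G) = 3 exactly.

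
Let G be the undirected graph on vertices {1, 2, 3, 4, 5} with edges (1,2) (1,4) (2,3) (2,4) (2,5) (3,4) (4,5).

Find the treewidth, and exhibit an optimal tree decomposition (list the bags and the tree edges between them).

Treewidth 2.
One optimal decomposition is:
Bags: B1 = {2, 3, 4}  B2 = {2, 4, 5}  B3 = {1, 2, 4}
Tree: B1–B2, B2–B3

Every bag has size at most 3, so the width is 3 − 1 = 2 and tw(G) ≤ 2. Conversely, {1, 2, 4} is a clique of size 3, and the vertices of any clique must share a bag in every tree decomposition; so some bag has ≥ 3 vertices and tw(G) ≥ 2. Hence tw(G) = 2 exactly.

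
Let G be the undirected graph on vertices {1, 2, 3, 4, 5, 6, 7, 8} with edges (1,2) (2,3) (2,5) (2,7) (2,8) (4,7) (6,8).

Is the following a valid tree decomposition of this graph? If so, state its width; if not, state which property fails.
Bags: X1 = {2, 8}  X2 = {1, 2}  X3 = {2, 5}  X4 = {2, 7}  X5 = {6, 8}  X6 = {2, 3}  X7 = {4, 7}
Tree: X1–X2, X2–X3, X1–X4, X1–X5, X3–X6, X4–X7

Vertex coverage: the bags together contain {1, 2, 3, 4, 5, 6, 7, 8}, the full vertex set. Edge coverage: each edge of G has both endpoints in at least one bag. Running intersection: for every vertex, the bags containing it form a connected subtree. All three properties hold, so this is a valid tree decomposition of width max|bag| − 1 = 1, and hence tw(G) ≤ 1.

Yes; width 1.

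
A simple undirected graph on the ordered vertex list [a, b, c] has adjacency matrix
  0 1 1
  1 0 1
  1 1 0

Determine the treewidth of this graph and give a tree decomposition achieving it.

A single bag containing all 3 vertices is trivially a valid decomposition of width 2. For the lower bound, the 3 vertices {a, b, c} are pairwise adjacent, and any tree decomposition puts a clique entirely inside one bag — forcing width ≥ 2. Therefore the treewidth is 2.

Treewidth 2.
One optimal decomposition is:
Bags: B1 = {a, b, c}
Tree: (single bag)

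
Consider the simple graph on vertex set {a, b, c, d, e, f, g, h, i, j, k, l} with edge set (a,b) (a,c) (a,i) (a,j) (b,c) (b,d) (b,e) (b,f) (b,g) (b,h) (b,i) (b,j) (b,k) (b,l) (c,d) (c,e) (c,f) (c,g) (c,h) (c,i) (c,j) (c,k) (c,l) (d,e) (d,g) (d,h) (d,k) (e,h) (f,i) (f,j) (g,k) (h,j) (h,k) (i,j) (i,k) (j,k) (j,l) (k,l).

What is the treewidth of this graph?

4

A width-4 tree decomposition is:
Bags: B1 = {b, c, h, j, k}  B2 = {b, c, i, j, k}  B3 = {a, b, c, i, j}  B4 = {b, c, d, h, k}  B5 = {b, c, j, k, l}  B6 = {b, c, d, g, k}  B7 = {b, c, f, i, j}  B8 = {b, c, d, e, h}
Tree: B1–B2, B2–B3, B1–B4, B1–B5, B4–B6, B2–B7, B4–B8
Every bag has size at most 5, so the width is 5 − 1 = 4 and tw(G) ≤ 4. Conversely, {a, b, c, i, j} is a clique of size 5, and the vertices of any clique must share a bag in every tree decomposition; so some bag has ≥ 5 vertices and tw(G) ≥ 4. The upper and lower bounds meet at 4, so that is the treewidth.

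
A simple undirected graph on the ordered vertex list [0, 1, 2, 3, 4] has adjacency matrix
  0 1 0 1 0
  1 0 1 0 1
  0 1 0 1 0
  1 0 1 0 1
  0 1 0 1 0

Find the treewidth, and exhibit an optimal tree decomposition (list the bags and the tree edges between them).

Treewidth 2.
Bags: B1 = {1, 3, 4}  B2 = {0, 1, 3}  B3 = {1, 2, 3}
Tree: B1–B2, B2–B3

The largest bag has 3 vertices, giving width 2; this decomposition certifies tw(G) ≤ 2. Since 4–3–0–1–4 is a cycle in G, G is not acyclic. Forests are exactly the graphs of treewidth ≤ 1, so tw(G) ≥ 2. The upper and lower bounds meet at 2, so that is the treewidth.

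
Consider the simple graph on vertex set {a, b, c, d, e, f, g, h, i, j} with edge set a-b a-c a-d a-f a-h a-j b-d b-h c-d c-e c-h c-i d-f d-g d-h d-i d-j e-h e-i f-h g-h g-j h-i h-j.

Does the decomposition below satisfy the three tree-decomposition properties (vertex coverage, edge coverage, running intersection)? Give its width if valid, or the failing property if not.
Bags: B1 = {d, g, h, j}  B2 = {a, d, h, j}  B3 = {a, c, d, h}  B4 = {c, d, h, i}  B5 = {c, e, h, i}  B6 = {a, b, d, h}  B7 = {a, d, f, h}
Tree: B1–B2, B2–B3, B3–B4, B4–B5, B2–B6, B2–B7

Yes; width 3.

Every vertex of G appears in some bag (union = {a, b, c, d, e, f, g, h, i, j}); every edge is covered by a bag; and for each vertex v the set of bags containing v is connected in the bag tree. The decomposition is therefore valid. The largest bag has 4 vertices, so the width is 3.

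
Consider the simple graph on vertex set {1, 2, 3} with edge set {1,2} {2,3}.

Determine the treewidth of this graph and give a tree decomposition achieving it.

Every bag has size at most 2, so the width is 2 − 1 = 1 and tw(G) ≤ 1. Any graph with an edge has treewidth ≥ 1, and G has the edge 2–3. Therefore the treewidth is 1.

Treewidth 1.
Bags: B1 = {2, 3}  B2 = {1, 2}
Tree: B1–B2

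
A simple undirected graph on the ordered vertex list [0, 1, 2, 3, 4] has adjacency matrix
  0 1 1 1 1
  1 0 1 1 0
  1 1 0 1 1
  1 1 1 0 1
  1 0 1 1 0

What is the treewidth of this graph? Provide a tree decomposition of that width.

Treewidth 3.
One such decomposition:
Bags: B1 = {0, 1, 2, 3}  B2 = {0, 2, 3, 4}
Tree: B1–B2

Each bag holds 4 vertices, so the decomposition has width 3, which upper-bounds the treewidth. For the lower bound, the 4 vertices {0, 1, 2, 3} are pairwise adjacent, and any tree decomposition puts a clique entirely inside one bag — forcing width ≥ 3. The upper and lower bounds meet at 3, so that is the treewidth.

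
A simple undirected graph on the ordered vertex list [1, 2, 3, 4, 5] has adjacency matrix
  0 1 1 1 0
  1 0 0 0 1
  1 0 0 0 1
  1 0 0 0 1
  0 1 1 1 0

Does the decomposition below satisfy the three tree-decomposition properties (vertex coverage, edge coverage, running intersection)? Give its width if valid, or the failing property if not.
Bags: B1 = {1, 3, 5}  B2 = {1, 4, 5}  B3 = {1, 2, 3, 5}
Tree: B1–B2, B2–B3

A tree decomposition must satisfy three properties: every vertex lies in some bag; for every edge, both endpoints lie together in some bag; and for every vertex, the bags containing it form a connected subtree. Here bags containing vertex 3 are not connected in the tree, so the decomposition is invalid.

No — bags containing vertex 3 are not connected in the tree.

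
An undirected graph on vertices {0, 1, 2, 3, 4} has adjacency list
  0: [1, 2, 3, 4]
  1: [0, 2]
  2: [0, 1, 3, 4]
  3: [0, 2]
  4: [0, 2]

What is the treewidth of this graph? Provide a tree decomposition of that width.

Treewidth 2.
Bags: B1 = {0, 2, 3}  B2 = {0, 2, 4}  B3 = {0, 1, 2}
Tree: B1–B2, B1–B3

Each bag holds 3 vertices, so the decomposition has width 2, which upper-bounds the treewidth. On the other hand G contains the 3-clique {0, 1, 2}. A clique must lie in a single bag of any decomposition, so no decomposition can have width below 2. Combining the bounds, tw(G) = 2.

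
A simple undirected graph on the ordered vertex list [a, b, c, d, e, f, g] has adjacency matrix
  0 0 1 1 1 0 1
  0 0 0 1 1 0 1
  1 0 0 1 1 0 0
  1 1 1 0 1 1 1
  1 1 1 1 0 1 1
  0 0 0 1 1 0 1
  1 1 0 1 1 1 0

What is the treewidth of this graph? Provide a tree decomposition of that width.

Every bag has size at most 4, so the width is 4 − 1 = 3 and tw(G) ≤ 3. For the lower bound, the 4 vertices {d, e, f, g} are pairwise adjacent, and any tree decomposition puts a clique entirely inside one bag — forcing width ≥ 3. The upper and lower bounds meet at 3, so that is the treewidth.

Treewidth 3.
One such decomposition:
Bags: B1 = {d, e, f, g}  B2 = {a, d, e, g}  B3 = {b, d, e, g}  B4 = {a, c, d, e}
Tree: B1–B2, B2–B3, B2–B4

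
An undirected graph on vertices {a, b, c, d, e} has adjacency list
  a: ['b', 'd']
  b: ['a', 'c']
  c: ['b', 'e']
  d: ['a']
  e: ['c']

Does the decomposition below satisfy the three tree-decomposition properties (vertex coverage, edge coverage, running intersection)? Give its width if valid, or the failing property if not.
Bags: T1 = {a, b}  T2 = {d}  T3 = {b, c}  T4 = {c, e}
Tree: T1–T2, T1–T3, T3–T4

A tree decomposition must satisfy three properties: every vertex lies in some bag; for every edge, both endpoints lie together in some bag; and for every vertex, the bags containing it form a connected subtree. Here edge (a,d) lies in no bag, so the decomposition is invalid.

No — edge (a,d) lies in no bag.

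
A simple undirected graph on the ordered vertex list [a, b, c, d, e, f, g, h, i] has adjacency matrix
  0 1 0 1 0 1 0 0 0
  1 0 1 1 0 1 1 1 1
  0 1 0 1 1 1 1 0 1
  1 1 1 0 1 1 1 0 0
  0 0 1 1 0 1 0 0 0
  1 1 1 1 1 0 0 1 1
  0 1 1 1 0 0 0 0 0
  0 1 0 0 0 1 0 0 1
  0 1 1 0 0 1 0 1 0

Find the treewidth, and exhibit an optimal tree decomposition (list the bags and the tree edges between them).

The largest bag has 4 vertices, giving width 3; this decomposition certifies tw(G) ≤ 3. On the other hand G contains the 4-clique {b, c, d, g}. A clique must lie in a single bag of any decomposition, so no decomposition can have width below 3. The upper and lower bounds meet at 3, so that is the treewidth.

Treewidth 3.
Bags: B1 = {b, f, h, i}  B2 = {b, c, f, i}  B3 = {b, c, d, f}  B4 = {b, c, d, g}  B5 = {c, d, e, f}  B6 = {a, b, d, f}
Tree: B1–B2, B2–B3, B3–B4, B3–B5, B3–B6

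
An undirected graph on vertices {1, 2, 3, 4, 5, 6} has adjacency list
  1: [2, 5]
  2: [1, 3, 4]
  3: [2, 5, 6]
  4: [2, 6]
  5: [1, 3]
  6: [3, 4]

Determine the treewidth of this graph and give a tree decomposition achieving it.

Treewidth 2.
Bags: B1 = {3, 4, 6}  B2 = {2, 3, 4}  B3 = {2, 3, 5}  B4 = {1, 2, 5}
Tree: B1–B2, B2–B3, B3–B4

Every bag has size at most 3, so the width is 3 − 1 = 2 and tw(G) ≤ 2. For the lower bound, G contains the cycle 6–4–2–3–6, so G is not a forest; only forests have treewidth ≤ 1, hence tw(G) ≥ 2. Therefore the treewidth is 2.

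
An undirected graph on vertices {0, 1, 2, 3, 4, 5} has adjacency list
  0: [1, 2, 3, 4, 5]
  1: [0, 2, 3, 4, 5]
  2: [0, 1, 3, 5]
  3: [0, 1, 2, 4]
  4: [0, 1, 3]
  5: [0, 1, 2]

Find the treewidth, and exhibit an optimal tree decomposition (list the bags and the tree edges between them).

Treewidth 3.
One optimal decomposition is:
Bags: B1 = {0, 1, 3, 4}  B2 = {0, 1, 2, 3}  B3 = {0, 1, 2, 5}
Tree: B1–B2, B2–B3

The largest bag has 4 vertices, giving width 3; this decomposition certifies tw(G) ≤ 3. For the lower bound, the 4 vertices {0, 1, 2, 3} are pairwise adjacent, and any tree decomposition puts a clique entirely inside one bag — forcing width ≥ 3. Hence tw(G) = 3 exactly.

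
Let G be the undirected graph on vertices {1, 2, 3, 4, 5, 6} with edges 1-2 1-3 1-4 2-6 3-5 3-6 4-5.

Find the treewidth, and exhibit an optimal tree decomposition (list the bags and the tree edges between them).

The largest bag has 3 vertices, giving width 2; this decomposition certifies tw(G) ≤ 2. Since 4–5–3–1–4 is a cycle in G, G is not acyclic. Forests are exactly the graphs of treewidth ≤ 1, so tw(G) ≥ 2. Therefore the treewidth is 2.

Treewidth 2.
Bags: B1 = {1, 4, 5}  B2 = {1, 3, 5}  B3 = {1, 2, 3}  B4 = {2, 3, 6}
Tree: B1–B2, B2–B3, B3–B4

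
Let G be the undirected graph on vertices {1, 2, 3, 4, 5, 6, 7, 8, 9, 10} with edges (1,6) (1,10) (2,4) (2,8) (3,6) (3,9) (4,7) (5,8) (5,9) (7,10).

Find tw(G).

2

A width-2 tree decomposition is:
Bags: B1 = {1, 6, 10}  B2 = {3, 6, 10}  B3 = {3, 9, 10}  B4 = {5, 9, 10}  B5 = {5, 8, 10}  B6 = {2, 8, 10}  B7 = {2, 4, 10}  B8 = {4, 7, 10}
Tree: B1–B2, B2–B3, B3–B4, B4–B5, B5–B6, B6–B7, B7–B8
Every bag has size at most 3, so the width is 3 − 1 = 2 and tw(G) ≤ 2. For the lower bound, G contains the cycle 10–1–6–3–9–5–8–2–4–7–10, so G is not a forest; only forests have treewidth ≤ 1, hence tw(G) ≥ 2. Therefore the treewidth is 2.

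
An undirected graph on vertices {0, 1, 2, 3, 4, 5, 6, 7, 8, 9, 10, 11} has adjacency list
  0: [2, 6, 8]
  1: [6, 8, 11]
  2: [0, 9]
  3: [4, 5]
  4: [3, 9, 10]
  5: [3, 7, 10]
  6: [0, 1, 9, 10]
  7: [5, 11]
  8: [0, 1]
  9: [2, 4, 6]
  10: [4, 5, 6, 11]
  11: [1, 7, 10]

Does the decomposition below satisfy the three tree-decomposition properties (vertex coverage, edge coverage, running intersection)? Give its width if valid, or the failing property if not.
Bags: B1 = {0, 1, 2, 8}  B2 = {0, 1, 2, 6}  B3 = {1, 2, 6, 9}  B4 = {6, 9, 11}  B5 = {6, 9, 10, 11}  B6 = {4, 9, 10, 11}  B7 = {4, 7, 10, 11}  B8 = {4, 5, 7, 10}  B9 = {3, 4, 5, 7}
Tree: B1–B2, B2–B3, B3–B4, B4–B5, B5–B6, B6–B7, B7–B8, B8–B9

No — edge (1,11) lies in no bag.

A tree decomposition must satisfy three properties: every vertex lies in some bag; for every edge, both endpoints lie together in some bag; and for every vertex, the bags containing it form a connected subtree. Here edge (1,11) lies in no bag, so the decomposition is invalid.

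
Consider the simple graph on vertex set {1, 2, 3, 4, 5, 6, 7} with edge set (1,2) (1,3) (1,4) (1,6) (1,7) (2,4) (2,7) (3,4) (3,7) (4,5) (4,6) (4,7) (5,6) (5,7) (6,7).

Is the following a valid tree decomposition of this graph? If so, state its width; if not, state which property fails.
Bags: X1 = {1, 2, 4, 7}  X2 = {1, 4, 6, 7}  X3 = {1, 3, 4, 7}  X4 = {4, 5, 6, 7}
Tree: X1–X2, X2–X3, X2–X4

Every vertex of G appears in some bag (union = {1, 2, 3, 4, 5, 6, 7}); every edge is covered by a bag; and for each vertex v the set of bags containing v is connected in the bag tree. The decomposition is therefore valid. The largest bag has 4 vertices, so the width is 3.

Yes; width 3.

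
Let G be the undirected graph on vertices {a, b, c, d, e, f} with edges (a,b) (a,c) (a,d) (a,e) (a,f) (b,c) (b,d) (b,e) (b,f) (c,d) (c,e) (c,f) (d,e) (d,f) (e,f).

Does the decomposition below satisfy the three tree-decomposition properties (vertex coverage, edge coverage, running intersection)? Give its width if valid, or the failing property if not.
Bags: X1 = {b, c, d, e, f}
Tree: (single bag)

A tree decomposition must satisfy three properties: every vertex lies in some bag; for every edge, both endpoints lie together in some bag; and for every vertex, the bags containing it form a connected subtree. Here vertex a appears in no bag, so the decomposition is invalid.

No — vertex a appears in no bag.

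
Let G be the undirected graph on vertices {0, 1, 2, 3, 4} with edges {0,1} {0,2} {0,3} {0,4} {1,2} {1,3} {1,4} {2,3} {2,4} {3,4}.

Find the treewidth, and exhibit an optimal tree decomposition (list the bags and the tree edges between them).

Treewidth 4.
One optimal decomposition is:
Bags: B1 = {0, 1, 2, 3, 4}
Tree: (single bag)

With just one bag of size 5, the width is 5 − 1 = 4, so tw(G) ≤ 4. On the other hand G contains the 5-clique {0, 1, 2, 3, 4}. A clique must lie in a single bag of any decomposition, so no decomposition can have width below 4. Therefore the treewidth is 4.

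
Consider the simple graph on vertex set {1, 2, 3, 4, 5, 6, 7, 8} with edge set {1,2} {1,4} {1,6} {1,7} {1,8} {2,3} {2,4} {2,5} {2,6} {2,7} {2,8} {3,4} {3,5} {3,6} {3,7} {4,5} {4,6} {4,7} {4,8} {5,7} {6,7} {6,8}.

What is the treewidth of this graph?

A width-4 tree decomposition is:
Bags: B1 = {1, 2, 4, 6, 7}  B2 = {2, 3, 4, 6, 7}  B3 = {1, 2, 4, 6, 8}  B4 = {2, 3, 4, 5, 7}
Tree: B1–B2, B1–B3, B2–B4
Each bag holds 5 vertices, so the decomposition has width 4, which upper-bounds the treewidth. Conversely, {2, 3, 4, 5, 7} is a clique of size 5, and the vertices of any clique must share a bag in every tree decomposition; so some bag has ≥ 5 vertices and tw(G) ≥ 4. The upper and lower bounds meet at 4, so that is the treewidth.

4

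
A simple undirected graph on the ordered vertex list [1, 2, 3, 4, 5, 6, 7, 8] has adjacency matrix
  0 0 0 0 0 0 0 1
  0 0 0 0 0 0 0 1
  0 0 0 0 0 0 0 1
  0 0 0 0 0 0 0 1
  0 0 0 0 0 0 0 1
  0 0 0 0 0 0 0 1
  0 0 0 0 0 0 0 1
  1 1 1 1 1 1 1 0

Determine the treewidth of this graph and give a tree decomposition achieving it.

Treewidth 1.
One optimal decomposition is:
Bags: B1 = {2, 8}  B2 = {4, 8}  B3 = {7, 8}  B4 = {5, 8}  B5 = {1, 8}  B6 = {6, 8}  B7 = {3, 8}
Tree: B1–B2, B2–B3, B3–B4, B2–B5, B5–B6, B2–B7

Every bag has size at most 2, so the width is 2 − 1 = 1 and tw(G) ≤ 1. Since G has at least one edge (e.g. 8–2), it is not an edgeless graph, so tw(G) ≥ 1. Therefore the treewidth is 1.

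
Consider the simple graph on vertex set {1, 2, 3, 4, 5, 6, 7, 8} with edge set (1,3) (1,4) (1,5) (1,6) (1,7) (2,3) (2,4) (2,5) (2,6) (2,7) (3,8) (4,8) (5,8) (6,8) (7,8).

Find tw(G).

3

A width-3 tree decomposition is:
Bags: B1 = {1, 2, 4, 8}  B2 = {1, 2, 3, 8}  B3 = {1, 2, 5, 8}  B4 = {1, 2, 7, 8}  B5 = {1, 2, 6, 8}
Tree: B1–B2, B2–B3, B3–B4, B4–B5
The largest bag has 4 vertices, giving width 3; this decomposition certifies tw(G) ≤ 3. For the lower bound: the 4 vertex sets {2,4}, {1,3}, {8}, {5} are disjoint, each induces a connected subgraph, and every pair is joined by at least one edge of G. Contracting each set to a single vertex therefore yields K_{4} as a minor, and since treewidth is minor-monotone, tw(G) ≥ tw(K_{4}) = 3. Therefore the treewidth is 3.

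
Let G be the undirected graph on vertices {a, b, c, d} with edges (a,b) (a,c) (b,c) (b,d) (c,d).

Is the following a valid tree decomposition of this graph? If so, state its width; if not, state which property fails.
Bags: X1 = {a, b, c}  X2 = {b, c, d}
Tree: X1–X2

Yes; width 2.

Vertex coverage: the bags together contain {a, b, c, d}, the full vertex set. Edge coverage: each edge of G has both endpoints in at least one bag. Running intersection: for every vertex, the bags containing it form a connected subtree. All three properties hold, so this is a valid tree decomposition of width max|bag| − 1 = 2, and hence tw(G) ≤ 2.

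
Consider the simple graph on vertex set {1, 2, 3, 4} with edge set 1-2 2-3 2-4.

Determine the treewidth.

A width-1 tree decomposition is:
Bags: B1 = {1, 2}  B2 = {2, 3}  B3 = {2, 4}
Tree: B1–B2, B2–B3
Every bag has size at most 2, so the width is 2 − 1 = 1 and tw(G) ≤ 1. Since G has at least one edge (e.g. 1–2), it is not an edgeless graph, so tw(G) ≥ 1. The upper and lower bounds meet at 1, so that is the treewidth.

1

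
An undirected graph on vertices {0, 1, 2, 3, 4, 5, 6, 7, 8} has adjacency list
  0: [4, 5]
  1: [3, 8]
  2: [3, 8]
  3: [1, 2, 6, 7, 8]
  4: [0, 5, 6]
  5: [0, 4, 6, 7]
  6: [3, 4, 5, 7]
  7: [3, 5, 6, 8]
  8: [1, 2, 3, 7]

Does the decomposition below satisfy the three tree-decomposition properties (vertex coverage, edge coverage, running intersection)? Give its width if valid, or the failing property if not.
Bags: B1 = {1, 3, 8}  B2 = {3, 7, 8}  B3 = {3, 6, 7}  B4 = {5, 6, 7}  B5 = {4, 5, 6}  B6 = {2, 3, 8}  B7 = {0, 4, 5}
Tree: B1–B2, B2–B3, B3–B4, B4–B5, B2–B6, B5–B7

Yes; width 2.

Vertex coverage: the bags together contain {0, 1, 2, 3, 4, 5, 6, 7, 8}, the full vertex set. Edge coverage: each edge of G has both endpoints in at least one bag. Running intersection: for every vertex, the bags containing it form a connected subtree. All three properties hold, so this is a valid tree decomposition of width max|bag| − 1 = 2, and hence tw(G) ≤ 2.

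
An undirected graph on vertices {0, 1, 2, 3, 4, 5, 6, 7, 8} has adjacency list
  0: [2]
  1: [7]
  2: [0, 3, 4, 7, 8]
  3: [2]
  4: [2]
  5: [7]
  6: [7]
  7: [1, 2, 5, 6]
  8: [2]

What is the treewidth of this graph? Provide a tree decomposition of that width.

Treewidth 1.
One such decomposition:
Bags: B1 = {1, 7}  B2 = {2, 7}  B3 = {0, 2}  B4 = {2, 8}  B5 = {5, 7}  B6 = {2, 4}  B7 = {2, 3}  B8 = {6, 7}
Tree: B1–B2, B2–B3, B3–B4, B2–B5, B3–B6, B4–B7, B2–B8

Every bag has size at most 2, so the width is 2 − 1 = 1 and tw(G) ≤ 1. G has an edge, so its treewidth is at least 1. Hence tw(G) = 1 exactly.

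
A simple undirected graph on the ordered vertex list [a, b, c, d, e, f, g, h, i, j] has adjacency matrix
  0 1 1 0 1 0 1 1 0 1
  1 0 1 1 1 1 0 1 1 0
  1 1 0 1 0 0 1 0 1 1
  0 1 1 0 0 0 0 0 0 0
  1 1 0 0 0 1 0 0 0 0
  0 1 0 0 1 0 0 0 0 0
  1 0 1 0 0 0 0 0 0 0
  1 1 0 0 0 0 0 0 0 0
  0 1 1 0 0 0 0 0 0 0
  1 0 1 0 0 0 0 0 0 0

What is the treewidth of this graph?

2

A width-2 tree decomposition is:
Bags: B1 = {a, b, c}  B2 = {a, b, e}  B3 = {b, c, d}  B4 = {a, c, g}  B5 = {a, c, j}  B6 = {a, b, h}  B7 = {b, c, i}  B8 = {b, e, f}
Tree: B1–B2, B1–B3, B1–B4, B1–B5, B2–B6, B3–B7, B2–B8
Each bag holds 3 vertices, so the decomposition has width 2, which upper-bounds the treewidth. For the lower bound, the 3 vertices {a, c, g} are pairwise adjacent, and any tree decomposition puts a clique entirely inside one bag — forcing width ≥ 2. Hence tw(G) = 2 exactly.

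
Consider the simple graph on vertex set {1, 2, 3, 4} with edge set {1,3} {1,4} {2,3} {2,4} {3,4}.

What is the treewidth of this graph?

2

A width-2 tree decomposition is:
Bags: B1 = {2, 3, 4}  B2 = {1, 3, 4}
Tree: B1–B2
The largest bag has 3 vertices, giving width 2; this decomposition certifies tw(G) ≤ 2. On the other hand G contains the 3-clique {1, 3, 4}. A clique must lie in a single bag of any decomposition, so no decomposition can have width below 2. Combining the bounds, tw(G) = 2.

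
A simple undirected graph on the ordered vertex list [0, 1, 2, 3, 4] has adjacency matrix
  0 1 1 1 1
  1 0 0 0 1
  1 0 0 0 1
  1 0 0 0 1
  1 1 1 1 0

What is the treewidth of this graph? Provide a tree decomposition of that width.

Each bag holds 3 vertices, so the decomposition has width 2, which upper-bounds the treewidth. Conversely, {0, 1, 4} is a clique of size 3, and the vertices of any clique must share a bag in every tree decomposition; so some bag has ≥ 3 vertices and tw(G) ≥ 2. Combining the bounds, tw(G) = 2.

Treewidth 2.
Bags: B1 = {0, 2, 4}  B2 = {0, 3, 4}  B3 = {0, 1, 4}
Tree: B1–B2, B2–B3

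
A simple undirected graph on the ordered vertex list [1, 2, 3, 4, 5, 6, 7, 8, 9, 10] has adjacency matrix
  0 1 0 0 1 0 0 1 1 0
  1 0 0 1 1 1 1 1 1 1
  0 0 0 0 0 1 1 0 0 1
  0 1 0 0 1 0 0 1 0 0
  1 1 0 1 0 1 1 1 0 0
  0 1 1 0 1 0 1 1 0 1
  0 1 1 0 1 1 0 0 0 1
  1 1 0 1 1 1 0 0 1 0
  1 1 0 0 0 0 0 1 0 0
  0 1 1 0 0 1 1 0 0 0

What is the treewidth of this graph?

A width-3 tree decomposition is:
Bags: B1 = {2, 5, 6, 8}  B2 = {1, 2, 5, 8}  B3 = {1, 2, 8, 9}  B4 = {2, 5, 6, 7}  B5 = {2, 6, 7, 10}  B6 = {2, 4, 5, 8}  B7 = {3, 6, 7, 10}
Tree: B1–B2, B2–B3, B1–B4, B4–B5, B2–B6, B5–B7
The largest bag has 4 vertices, giving width 3; this decomposition certifies tw(G) ≤ 3. For the lower bound, the 4 vertices {1, 2, 8, 9} are pairwise adjacent, and any tree decomposition puts a clique entirely inside one bag — forcing width ≥ 3. Combining the bounds, tw(G) = 3.

3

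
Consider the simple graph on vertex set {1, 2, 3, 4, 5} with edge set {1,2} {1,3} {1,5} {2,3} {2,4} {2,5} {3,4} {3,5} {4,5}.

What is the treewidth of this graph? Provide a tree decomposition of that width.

Treewidth 3.
Bags: B1 = {2, 3, 4, 5}  B2 = {1, 2, 3, 5}
Tree: B1–B2

Each bag holds 4 vertices, so the decomposition has width 3, which upper-bounds the treewidth. Conversely, {1, 2, 3, 5} is a clique of size 4, and the vertices of any clique must share a bag in every tree decomposition; so some bag has ≥ 4 vertices and tw(G) ≥ 3. Therefore the treewidth is 3.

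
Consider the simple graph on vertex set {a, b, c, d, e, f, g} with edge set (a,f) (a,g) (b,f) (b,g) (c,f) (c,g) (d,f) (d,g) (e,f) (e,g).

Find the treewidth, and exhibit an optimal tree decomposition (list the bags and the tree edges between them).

Treewidth 2.
One optimal decomposition is:
Bags: B1 = {d, f, g}  B2 = {b, f, g}  B3 = {e, f, g}  B4 = {a, f, g}  B5 = {c, f, g}
Tree: B1–B2, B2–B3, B3–B4, B4–B5

Each bag holds 3 vertices, so the decomposition has width 2, which upper-bounds the treewidth. Since f–d–g–b–f is a cycle in G, G is not acyclic. Forests are exactly the graphs of treewidth ≤ 1, so tw(G) ≥ 2. Combining the bounds, tw(G) = 2.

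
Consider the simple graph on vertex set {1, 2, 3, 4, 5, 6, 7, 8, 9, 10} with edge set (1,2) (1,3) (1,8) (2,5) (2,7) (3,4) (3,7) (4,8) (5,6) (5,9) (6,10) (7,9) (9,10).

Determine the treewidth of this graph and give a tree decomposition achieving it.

Treewidth 2.
Bags: B1 = {3, 4, 8}  B2 = {1, 3, 8}  B3 = {1, 3, 7}  B4 = {1, 2, 7}  B5 = {2, 7, 9}  B6 = {2, 5, 9}  B7 = {5, 9, 10}  B8 = {5, 6, 10}
Tree: B1–B2, B2–B3, B3–B4, B4–B5, B5–B6, B6–B7, B7–B8

Each bag holds 3 vertices, so the decomposition has width 2, which upper-bounds the treewidth. Since 4–8–1–3–4 is a cycle in G, G is not acyclic. Forests are exactly the graphs of treewidth ≤ 1, so tw(G) ≥ 2. The upper and lower bounds meet at 2, so that is the treewidth.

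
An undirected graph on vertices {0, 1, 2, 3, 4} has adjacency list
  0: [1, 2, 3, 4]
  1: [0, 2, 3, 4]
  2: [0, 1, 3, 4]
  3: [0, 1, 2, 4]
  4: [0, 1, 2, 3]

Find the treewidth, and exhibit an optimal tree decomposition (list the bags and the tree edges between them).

With just one bag of size 5, the width is 5 − 1 = 4, so tw(G) ≤ 4. For the lower bound, the 5 vertices {0, 1, 2, 3, 4} are pairwise adjacent, and any tree decomposition puts a clique entirely inside one bag — forcing width ≥ 4. Therefore the treewidth is 4.

Treewidth 4.
One such decomposition:
Bags: B1 = {0, 1, 2, 3, 4}
Tree: (single bag)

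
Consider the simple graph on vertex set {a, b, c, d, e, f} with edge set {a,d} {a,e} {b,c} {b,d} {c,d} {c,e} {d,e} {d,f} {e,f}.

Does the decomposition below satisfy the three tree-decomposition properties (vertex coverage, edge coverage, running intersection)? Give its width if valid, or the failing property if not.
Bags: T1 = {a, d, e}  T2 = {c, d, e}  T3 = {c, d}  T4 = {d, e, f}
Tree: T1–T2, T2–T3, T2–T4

No — vertex b appears in no bag.

A tree decomposition must satisfy three properties: every vertex lies in some bag; for every edge, both endpoints lie together in some bag; and for every vertex, the bags containing it form a connected subtree. Here vertex b appears in no bag, so the decomposition is invalid.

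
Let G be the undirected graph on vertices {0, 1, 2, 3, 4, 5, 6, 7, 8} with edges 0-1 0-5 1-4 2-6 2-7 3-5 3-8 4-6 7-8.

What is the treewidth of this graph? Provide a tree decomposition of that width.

The largest bag has 3 vertices, giving width 2; this decomposition certifies tw(G) ≤ 2. The edges 3–8–7–2–6–4–1–0–5–3 form a cycle, so G is not a tree and its treewidth is at least 2. Therefore the treewidth is 2.

Treewidth 2.
Bags: B1 = {3, 7, 8}  B2 = {2, 3, 7}  B3 = {2, 3, 6}  B4 = {3, 4, 6}  B5 = {1, 3, 4}  B6 = {0, 1, 3}  B7 = {0, 3, 5}
Tree: B1–B2, B2–B3, B3–B4, B4–B5, B5–B6, B6–B7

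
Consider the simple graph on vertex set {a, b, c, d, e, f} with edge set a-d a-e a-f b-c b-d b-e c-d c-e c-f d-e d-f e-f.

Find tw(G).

3

A width-3 tree decomposition is:
Bags: B1 = {b, c, d, e}  B2 = {c, d, e, f}  B3 = {a, d, e, f}
Tree: B1–B2, B2–B3
Every bag has size at most 4, so the width is 4 − 1 = 3 and tw(G) ≤ 3. For the lower bound, the 4 vertices {c, d, e, f} are pairwise adjacent, and any tree decomposition puts a clique entirely inside one bag — forcing width ≥ 3. Therefore the treewidth is 3.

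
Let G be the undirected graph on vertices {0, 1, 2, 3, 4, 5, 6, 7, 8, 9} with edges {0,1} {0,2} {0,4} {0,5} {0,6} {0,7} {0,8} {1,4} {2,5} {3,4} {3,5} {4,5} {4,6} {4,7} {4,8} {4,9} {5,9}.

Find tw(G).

A width-2 tree decomposition is:
Bags: B1 = {0, 4, 6}  B2 = {0, 1, 4}  B3 = {0, 4, 5}  B4 = {3, 4, 5}  B5 = {4, 5, 9}  B6 = {0, 4, 7}  B7 = {0, 4, 8}  B8 = {0, 2, 5}
Tree: B1–B2, B1–B3, B3–B4, B4–B5, B3–B6, B6–B7, B3–B8
Every bag has size at most 3, so the width is 3 − 1 = 2 and tw(G) ≤ 2. For the lower bound, the 3 vertices {0, 2, 5} are pairwise adjacent, and any tree decomposition puts a clique entirely inside one bag — forcing width ≥ 2. Combining the bounds, tw(G) = 2.

2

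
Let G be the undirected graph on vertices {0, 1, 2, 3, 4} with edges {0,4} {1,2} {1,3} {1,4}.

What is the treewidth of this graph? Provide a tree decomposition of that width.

Every bag has size at most 2, so the width is 2 − 1 = 1 and tw(G) ≤ 1. G has an edge, so its treewidth is at least 1. The upper and lower bounds meet at 1, so that is the treewidth.

Treewidth 1.
One such decomposition:
Bags: B1 = {1, 4}  B2 = {1, 3}  B3 = {0, 4}  B4 = {1, 2}
Tree: B1–B2, B1–B3, B1–B4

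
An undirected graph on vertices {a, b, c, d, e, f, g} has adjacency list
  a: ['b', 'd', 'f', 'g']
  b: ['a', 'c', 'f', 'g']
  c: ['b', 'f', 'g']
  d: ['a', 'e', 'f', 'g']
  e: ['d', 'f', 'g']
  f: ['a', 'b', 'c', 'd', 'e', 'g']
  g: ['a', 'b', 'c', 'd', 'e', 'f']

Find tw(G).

3

A width-3 tree decomposition is:
Bags: B1 = {d, e, f, g}  B2 = {a, d, f, g}  B3 = {a, b, f, g}  B4 = {b, c, f, g}
Tree: B1–B2, B2–B3, B3–B4
The largest bag has 4 vertices, giving width 3; this decomposition certifies tw(G) ≤ 3. Conversely, {d, e, f, g} is a clique of size 4, and the vertices of any clique must share a bag in every tree decomposition; so some bag has ≥ 4 vertices and tw(G) ≥ 3. Combining the bounds, tw(G) = 3.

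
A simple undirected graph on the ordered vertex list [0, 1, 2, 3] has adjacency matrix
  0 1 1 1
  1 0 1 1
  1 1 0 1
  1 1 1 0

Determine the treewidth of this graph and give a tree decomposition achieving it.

Treewidth 3.
One optimal decomposition is:
Bags: B1 = {0, 1, 2, 3}
Tree: (single bag)

A single bag containing all 4 vertices is trivially a valid decomposition of width 3. Conversely, {0, 1, 2, 3} is a clique of size 4, and the vertices of any clique must share a bag in every tree decomposition; so some bag has ≥ 4 vertices and tw(G) ≥ 3. Therefore the treewidth is 3.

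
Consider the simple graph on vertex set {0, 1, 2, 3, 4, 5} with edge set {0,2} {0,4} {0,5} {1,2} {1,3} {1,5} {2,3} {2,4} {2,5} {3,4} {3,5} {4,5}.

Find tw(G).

A width-3 tree decomposition is:
Bags: B1 = {2, 3, 4, 5}  B2 = {0, 2, 4, 5}  B3 = {1, 2, 3, 5}
Tree: B1–B2, B1–B3
Every bag has size at most 4, so the width is 4 − 1 = 3 and tw(G) ≤ 3. Conversely, {0, 2, 4, 5} is a clique of size 4, and the vertices of any clique must share a bag in every tree decomposition; so some bag has ≥ 4 vertices and tw(G) ≥ 3. Hence tw(G) = 3 exactly.

3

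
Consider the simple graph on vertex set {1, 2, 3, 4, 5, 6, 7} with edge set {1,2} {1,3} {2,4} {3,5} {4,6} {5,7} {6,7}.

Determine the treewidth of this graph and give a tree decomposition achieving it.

Treewidth 2.
Bags: B1 = {5, 6, 7}  B2 = {4, 5, 6}  B3 = {2, 4, 5}  B4 = {1, 2, 5}  B5 = {1, 3, 5}
Tree: B1–B2, B2–B3, B3–B4, B4–B5

The largest bag has 3 vertices, giving width 2; this decomposition certifies tw(G) ≤ 2. For the lower bound, G contains the cycle 5–7–6–4–2–1–3–5, so G is not a forest; only forests have treewidth ≤ 1, hence tw(G) ≥ 2. Hence tw(G) = 2 exactly.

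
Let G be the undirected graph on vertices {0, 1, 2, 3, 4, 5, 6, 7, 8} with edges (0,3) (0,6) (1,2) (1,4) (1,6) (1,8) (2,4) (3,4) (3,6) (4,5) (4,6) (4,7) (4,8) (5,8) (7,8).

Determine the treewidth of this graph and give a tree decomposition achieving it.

Each bag holds 3 vertices, so the decomposition has width 2, which upper-bounds the treewidth. Conversely, {0, 3, 6} is a clique of size 3, and the vertices of any clique must share a bag in every tree decomposition; so some bag has ≥ 3 vertices and tw(G) ≥ 2. Combining the bounds, tw(G) = 2.

Treewidth 2.
One such decomposition:
Bags: B1 = {1, 4, 6}  B2 = {1, 4, 8}  B3 = {1, 2, 4}  B4 = {4, 5, 8}  B5 = {4, 7, 8}  B6 = {3, 4, 6}  B7 = {0, 3, 6}
Tree: B1–B2, B1–B3, B2–B4, B2–B5, B1–B6, B6–B7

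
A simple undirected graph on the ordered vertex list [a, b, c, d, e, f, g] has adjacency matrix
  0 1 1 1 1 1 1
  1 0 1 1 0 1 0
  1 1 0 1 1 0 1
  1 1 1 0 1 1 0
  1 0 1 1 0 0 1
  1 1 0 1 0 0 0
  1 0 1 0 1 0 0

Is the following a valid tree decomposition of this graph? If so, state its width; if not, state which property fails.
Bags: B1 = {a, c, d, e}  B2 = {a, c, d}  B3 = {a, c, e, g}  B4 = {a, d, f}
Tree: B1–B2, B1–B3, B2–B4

A tree decomposition must satisfy three properties: every vertex lies in some bag; for every edge, both endpoints lie together in some bag; and for every vertex, the bags containing it form a connected subtree. Here vertex b appears in no bag, so the decomposition is invalid.

No — vertex b appears in no bag.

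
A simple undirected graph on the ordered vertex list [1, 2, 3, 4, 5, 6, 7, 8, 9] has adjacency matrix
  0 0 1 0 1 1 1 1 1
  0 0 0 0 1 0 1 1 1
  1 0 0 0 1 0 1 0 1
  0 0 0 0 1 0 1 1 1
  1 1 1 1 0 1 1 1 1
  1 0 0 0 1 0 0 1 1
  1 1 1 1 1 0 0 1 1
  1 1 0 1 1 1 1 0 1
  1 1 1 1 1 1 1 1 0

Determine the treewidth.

A width-4 tree decomposition is:
Bags: B1 = {1, 3, 5, 7, 9}  B2 = {1, 5, 7, 8, 9}  B3 = {4, 5, 7, 8, 9}  B4 = {2, 5, 7, 8, 9}  B5 = {1, 5, 6, 8, 9}
Tree: B1–B2, B2–B3, B3–B4, B2–B5
Every bag has size at most 5, so the width is 5 − 1 = 4 and tw(G) ≤ 4. For the lower bound, the 5 vertices {1, 5, 6, 8, 9} are pairwise adjacent, and any tree decomposition puts a clique entirely inside one bag — forcing width ≥ 4. Hence tw(G) = 4 exactly.

4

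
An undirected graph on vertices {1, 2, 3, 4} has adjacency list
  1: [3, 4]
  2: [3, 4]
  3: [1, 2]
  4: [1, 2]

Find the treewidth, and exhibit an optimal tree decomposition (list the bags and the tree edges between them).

Every bag has size at most 3, so the width is 3 − 1 = 2 and tw(G) ≤ 2. Since 1–4–2–3–1 is a cycle in G, G is not acyclic. Forests are exactly the graphs of treewidth ≤ 1, so tw(G) ≥ 2. Therefore the treewidth is 2.

Treewidth 2.
One such decomposition:
Bags: B1 = {1, 2, 4}  B2 = {1, 2, 3}
Tree: B1–B2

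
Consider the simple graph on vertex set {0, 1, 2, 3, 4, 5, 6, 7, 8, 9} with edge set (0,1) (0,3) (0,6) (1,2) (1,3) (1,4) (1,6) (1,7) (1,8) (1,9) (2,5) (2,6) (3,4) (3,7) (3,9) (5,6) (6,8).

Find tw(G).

2

A width-2 tree decomposition is:
Bags: B1 = {0, 1, 6}  B2 = {0, 1, 3}  B3 = {1, 2, 6}  B4 = {1, 3, 9}  B5 = {1, 3, 7}  B6 = {1, 3, 4}  B7 = {1, 6, 8}  B8 = {2, 5, 6}
Tree: B1–B2, B1–B3, B2–B4, B2–B5, B5–B6, B1–B7, B3–B8
Each bag holds 3 vertices, so the decomposition has width 2, which upper-bounds the treewidth. On the other hand G contains the 3-clique {1, 6, 8}. A clique must lie in a single bag of any decomposition, so no decomposition can have width below 2. Therefore the treewidth is 2.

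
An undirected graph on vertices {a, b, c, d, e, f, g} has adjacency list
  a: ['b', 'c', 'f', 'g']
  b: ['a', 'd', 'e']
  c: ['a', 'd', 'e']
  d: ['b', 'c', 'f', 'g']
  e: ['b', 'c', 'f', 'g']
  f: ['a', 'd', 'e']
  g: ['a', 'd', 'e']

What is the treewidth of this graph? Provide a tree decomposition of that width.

The largest bag has 4 vertices, giving width 3; this decomposition certifies tw(G) ≤ 3. For the lower bound: the 4 vertex sets {d,g}, {e,f}, {a}, {c} are disjoint, each induces a connected subgraph, and every pair is joined by at least one edge of G. Contracting each set to a single vertex therefore yields K_{4} as a minor, and since treewidth is minor-monotone, tw(G) ≥ tw(K_{4}) = 3. Hence tw(G) = 3 exactly.

Treewidth 3.
One optimal decomposition is:
Bags: B1 = {a, d, e, g}  B2 = {a, d, e, f}  B3 = {a, c, d, e}  B4 = {a, b, d, e}
Tree: B1–B2, B2–B3, B3–B4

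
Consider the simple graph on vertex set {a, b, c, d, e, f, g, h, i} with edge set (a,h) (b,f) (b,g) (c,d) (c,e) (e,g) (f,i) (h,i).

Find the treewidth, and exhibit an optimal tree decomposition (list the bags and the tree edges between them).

Each bag holds 2 vertices, so the decomposition has width 1, which upper-bounds the treewidth. Since G has at least one edge (e.g. a–h), it is not an edgeless graph, so tw(G) ≥ 1. Hence tw(G) = 1 exactly.

Treewidth 1.
Bags: B1 = {a, h}  B2 = {h, i}  B3 = {f, i}  B4 = {b, f}  B5 = {b, g}  B6 = {e, g}  B7 = {c, e}  B8 = {c, d}
Tree: B1–B2, B2–B3, B3–B4, B4–B5, B5–B6, B6–B7, B7–B8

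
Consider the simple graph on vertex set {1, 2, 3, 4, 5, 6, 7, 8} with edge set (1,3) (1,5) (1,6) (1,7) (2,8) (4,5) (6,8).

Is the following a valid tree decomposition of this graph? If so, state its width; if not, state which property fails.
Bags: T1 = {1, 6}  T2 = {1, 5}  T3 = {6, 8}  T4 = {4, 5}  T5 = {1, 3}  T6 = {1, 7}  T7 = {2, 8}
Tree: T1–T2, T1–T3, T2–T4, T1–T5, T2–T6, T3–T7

Vertex coverage: the bags together contain {1, 2, 3, 4, 5, 6, 7, 8}, the full vertex set. Edge coverage: each edge of G has both endpoints in at least one bag. Running intersection: for every vertex, the bags containing it form a connected subtree. All three properties hold, so this is a valid tree decomposition of width max|bag| − 1 = 1, and hence tw(G) ≤ 1.

Yes; width 1.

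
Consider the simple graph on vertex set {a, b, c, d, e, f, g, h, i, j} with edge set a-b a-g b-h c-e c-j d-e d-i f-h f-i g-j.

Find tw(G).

2

A width-2 tree decomposition is:
Bags: B1 = {c, e, j}  B2 = {e, g, j}  B3 = {a, e, g}  B4 = {a, b, e}  B5 = {b, e, h}  B6 = {e, f, h}  B7 = {e, f, i}  B8 = {d, e, i}
Tree: B1–B2, B2–B3, B3–B4, B4–B5, B5–B6, B6–B7, B7–B8
Each bag holds 3 vertices, so the decomposition has width 2, which upper-bounds the treewidth. Since e–c–j–g–a–b–h–f–i–d–e is a cycle in G, G is not acyclic. Forests are exactly the graphs of treewidth ≤ 1, so tw(G) ≥ 2. Combining the bounds, tw(G) = 2.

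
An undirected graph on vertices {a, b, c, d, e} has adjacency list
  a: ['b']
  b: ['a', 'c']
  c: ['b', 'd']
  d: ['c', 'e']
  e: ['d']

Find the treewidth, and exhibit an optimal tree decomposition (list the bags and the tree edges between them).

Treewidth 1.
One such decomposition:
Bags: B1 = {a, b}  B2 = {b, c}  B3 = {c, d}  B4 = {d, e}
Tree: B1–B2, B2–B3, B3–B4

Each bag holds 2 vertices, so the decomposition has width 1, which upper-bounds the treewidth. Any graph with an edge has treewidth ≥ 1, and G has the edge a–b. Therefore the treewidth is 1.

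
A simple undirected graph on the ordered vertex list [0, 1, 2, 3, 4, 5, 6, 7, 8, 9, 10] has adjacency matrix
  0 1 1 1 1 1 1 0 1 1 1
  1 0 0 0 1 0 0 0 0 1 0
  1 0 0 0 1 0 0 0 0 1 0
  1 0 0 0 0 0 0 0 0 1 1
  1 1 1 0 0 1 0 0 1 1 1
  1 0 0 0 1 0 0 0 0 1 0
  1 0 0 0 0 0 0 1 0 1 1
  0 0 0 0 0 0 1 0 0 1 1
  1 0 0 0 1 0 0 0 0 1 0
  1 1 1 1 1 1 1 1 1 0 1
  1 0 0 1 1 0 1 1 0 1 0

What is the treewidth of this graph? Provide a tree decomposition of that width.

Treewidth 3.
One optimal decomposition is:
Bags: B1 = {0, 4, 9, 10}  B2 = {0, 2, 4, 9}  B3 = {0, 6, 9, 10}  B4 = {0, 3, 9, 10}  B5 = {0, 4, 5, 9}  B6 = {0, 1, 4, 9}  B7 = {6, 7, 9, 10}  B8 = {0, 4, 8, 9}
Tree: B1–B2, B1–B3, B3–B4, B1–B5, B1–B6, B3–B7, B5–B8

Every bag has size at most 4, so the width is 4 − 1 = 3 and tw(G) ≤ 3. On the other hand G contains the 4-clique {0, 3, 9, 10}. A clique must lie in a single bag of any decomposition, so no decomposition can have width below 3. Hence tw(G) = 3 exactly.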